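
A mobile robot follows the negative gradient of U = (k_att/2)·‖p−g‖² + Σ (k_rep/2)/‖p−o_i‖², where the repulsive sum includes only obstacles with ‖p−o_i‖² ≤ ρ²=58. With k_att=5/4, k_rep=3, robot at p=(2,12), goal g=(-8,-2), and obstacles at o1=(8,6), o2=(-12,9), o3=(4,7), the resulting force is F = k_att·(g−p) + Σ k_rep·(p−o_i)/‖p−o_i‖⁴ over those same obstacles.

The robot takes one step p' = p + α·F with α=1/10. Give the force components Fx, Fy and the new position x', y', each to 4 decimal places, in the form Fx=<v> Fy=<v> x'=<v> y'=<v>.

Fx=-12.5071 Fy=-17.4822 x'=0.7493 y'=10.2518

F_att = 5/4·(g−p) = 5/4·(-10,-14) = (-12.5000,-17.5000)
o1: d²=72 > ρ²=58 → inactive
o2: d²=205 > ρ²=58 → inactive
o3: d²=29 ≤ ρ²=58; F_rep = 3·(-2,5)/29² = (-0.0071,0.0178)
F = F_att + ΣF_rep = (-12.5071,-17.4822)
p' = p + 1/10·F = (0.7493,10.2518)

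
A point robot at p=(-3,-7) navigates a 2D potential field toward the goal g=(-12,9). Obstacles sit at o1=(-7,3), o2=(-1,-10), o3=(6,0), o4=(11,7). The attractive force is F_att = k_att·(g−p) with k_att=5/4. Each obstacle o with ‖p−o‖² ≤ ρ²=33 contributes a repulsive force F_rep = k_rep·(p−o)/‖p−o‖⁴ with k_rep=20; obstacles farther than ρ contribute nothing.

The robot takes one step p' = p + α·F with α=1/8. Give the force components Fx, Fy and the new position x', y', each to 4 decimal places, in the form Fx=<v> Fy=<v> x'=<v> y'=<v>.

Fx=-11.4867 Fy=20.3550 x'=-4.4358 y'=-4.4556

F_att = 5/4·(g−p) = 5/4·(-9,16) = (-11.2500,20.0000)
o1: d²=116 > ρ²=33 → inactive
o2: d²=13 ≤ ρ²=33; F_rep = 20·(-2,3)/13² = (-0.2367,0.3550)
o3: d²=130 > ρ²=33 → inactive
o4: d²=392 > ρ²=33 → inactive
F = F_att + ΣF_rep = (-11.4867,20.3550)
p' = p + 1/8·F = (-4.4358,-4.4556)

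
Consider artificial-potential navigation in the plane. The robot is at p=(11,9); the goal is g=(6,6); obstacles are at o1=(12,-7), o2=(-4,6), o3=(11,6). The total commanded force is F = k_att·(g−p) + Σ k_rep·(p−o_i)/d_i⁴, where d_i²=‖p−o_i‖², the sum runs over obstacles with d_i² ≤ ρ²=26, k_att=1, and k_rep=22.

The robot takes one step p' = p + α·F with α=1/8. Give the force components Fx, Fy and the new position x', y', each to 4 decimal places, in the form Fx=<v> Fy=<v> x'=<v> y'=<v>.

F_att = 1·(g−p) = 1·(-5,-3) = (-5.0000,-3.0000)
o1: d²=257 > ρ²=26 → inactive
o2: d²=234 > ρ²=26 → inactive
o3: d²=9 ≤ ρ²=26; F_rep = 22·(0,3)/9² = (0.0000,0.8148)
F = F_att + ΣF_rep = (-5.0000,-2.1852)
p' = p + 1/8·F = (10.3750,8.7269)

Fx=-5.0000 Fy=-2.1852 x'=10.3750 y'=8.7269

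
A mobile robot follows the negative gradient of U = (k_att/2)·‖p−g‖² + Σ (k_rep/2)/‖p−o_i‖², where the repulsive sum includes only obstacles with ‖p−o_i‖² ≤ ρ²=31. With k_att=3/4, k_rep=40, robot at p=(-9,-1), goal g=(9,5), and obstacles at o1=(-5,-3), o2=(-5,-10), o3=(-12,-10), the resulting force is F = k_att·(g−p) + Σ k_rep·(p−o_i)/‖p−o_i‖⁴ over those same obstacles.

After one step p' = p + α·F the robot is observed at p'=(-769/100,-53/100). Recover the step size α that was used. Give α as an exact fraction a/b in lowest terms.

α = 1/10

F_att = 3/4·(g−p) = 3/4·(18,6) = (13.5000,4.5000)
o1: d²=20 ≤ ρ²=31; F_rep = 40·(-4,2)/20² = (-0.4000,0.2000)
o2: d²=97 > ρ²=31 → inactive
o3: d²=90 > ρ²=31 → inactive
F = F_att + ΣF_rep = (13.1000,4.7000)
Δp = p'−p = (1.3100,0.4700); α = Δx/Fx = (131/100) / (131/10) = 1/10
check: Δy/Fy = (47/100) / (47/10) = 1/10 ✓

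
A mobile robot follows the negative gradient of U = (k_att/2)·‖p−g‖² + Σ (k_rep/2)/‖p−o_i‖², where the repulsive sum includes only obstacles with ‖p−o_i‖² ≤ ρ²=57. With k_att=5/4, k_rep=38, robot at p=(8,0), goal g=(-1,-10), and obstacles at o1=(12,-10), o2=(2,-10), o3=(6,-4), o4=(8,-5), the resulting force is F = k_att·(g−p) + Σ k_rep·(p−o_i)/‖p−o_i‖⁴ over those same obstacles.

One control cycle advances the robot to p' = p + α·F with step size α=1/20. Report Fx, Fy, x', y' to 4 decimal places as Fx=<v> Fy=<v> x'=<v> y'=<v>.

Fx=-11.0600 Fy=-11.8160 x'=7.4470 y'=-0.5908

F_att = 5/4·(g−p) = 5/4·(-9,-10) = (-11.2500,-12.5000)
o1: d²=116 > ρ²=57 → inactive
o2: d²=136 > ρ²=57 → inactive
o3: d²=20 ≤ ρ²=57; F_rep = 38·(2,4)/20² = (0.1900,0.3800)
o4: d²=25 ≤ ρ²=57; F_rep = 38·(0,5)/25² = (0.0000,0.3040)
F = F_att + ΣF_rep = (-11.0600,-11.8160)
p' = p + 1/20·F = (7.4470,-0.5908)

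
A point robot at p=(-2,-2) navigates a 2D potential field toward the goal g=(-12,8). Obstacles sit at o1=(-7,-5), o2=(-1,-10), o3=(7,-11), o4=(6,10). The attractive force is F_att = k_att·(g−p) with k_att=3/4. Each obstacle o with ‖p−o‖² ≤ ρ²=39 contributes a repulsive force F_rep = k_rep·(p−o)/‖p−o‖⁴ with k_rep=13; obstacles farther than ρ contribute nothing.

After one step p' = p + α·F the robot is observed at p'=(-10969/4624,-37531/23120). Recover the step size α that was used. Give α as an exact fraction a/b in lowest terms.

F_att = 3/4·(g−p) = 3/4·(-10,10) = (-7.5000,7.5000)
o1: d²=34 ≤ ρ²=39; F_rep = 13·(5,3)/34² = (0.0562,0.0337)
o2: d²=65 > ρ²=39 → inactive
o3: d²=162 > ρ²=39 → inactive
o4: d²=208 > ρ²=39 → inactive
F = F_att + ΣF_rep = (-7.4438,7.5337)
Δp = p'−p = (-0.3722,0.3767); α = Δx/Fx = (-1721/4624) / (-8605/1156) = 1/20
check: Δy/Fy = (8709/23120) / (8709/1156) = 1/20 ✓

α = 1/20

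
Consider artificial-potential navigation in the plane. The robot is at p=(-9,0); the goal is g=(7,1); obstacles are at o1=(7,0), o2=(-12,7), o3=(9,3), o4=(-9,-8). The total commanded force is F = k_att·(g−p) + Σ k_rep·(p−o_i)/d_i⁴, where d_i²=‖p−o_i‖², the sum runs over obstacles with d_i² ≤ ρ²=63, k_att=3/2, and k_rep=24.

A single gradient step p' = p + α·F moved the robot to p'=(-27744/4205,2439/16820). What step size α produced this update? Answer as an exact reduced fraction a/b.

α = 1/10

F_att = 3/2·(g−p) = 3/2·(16,1) = (24.0000,1.5000)
o1: d²=256 > ρ²=63 → inactive
o2: d²=58 ≤ ρ²=63; F_rep = 24·(3,-7)/58² = (0.0214,-0.0499)
o3: d²=333 > ρ²=63 → inactive
o4: d²=64 > ρ²=63 → inactive
F = F_att + ΣF_rep = (24.0214,1.4501)
Δp = p'−p = (2.4021,0.1450); α = Δx/Fx = (10101/4205) / (20202/841) = 1/10
check: Δy/Fy = (2439/16820) / (2439/1682) = 1/10 ✓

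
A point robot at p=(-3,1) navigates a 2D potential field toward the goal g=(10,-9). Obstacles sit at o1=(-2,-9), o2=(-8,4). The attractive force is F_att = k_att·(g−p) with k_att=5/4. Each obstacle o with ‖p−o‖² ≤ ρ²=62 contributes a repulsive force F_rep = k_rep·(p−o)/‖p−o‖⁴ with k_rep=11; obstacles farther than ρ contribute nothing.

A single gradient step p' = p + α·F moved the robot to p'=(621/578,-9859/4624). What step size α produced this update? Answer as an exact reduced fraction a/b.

α = 1/4

F_att = 5/4·(g−p) = 5/4·(13,-10) = (16.2500,-12.5000)
o1: d²=101 > ρ²=62 → inactive
o2: d²=34 ≤ ρ²=62; F_rep = 11·(5,-3)/34² = (0.0476,-0.0285)
F = F_att + ΣF_rep = (16.2976,-12.5285)
Δp = p'−p = (4.0744,-3.1321); α = Δx/Fx = (2355/578) / (4710/289) = 1/4
check: Δy/Fy = (-14483/4624) / (-14483/1156) = 1/4 ✓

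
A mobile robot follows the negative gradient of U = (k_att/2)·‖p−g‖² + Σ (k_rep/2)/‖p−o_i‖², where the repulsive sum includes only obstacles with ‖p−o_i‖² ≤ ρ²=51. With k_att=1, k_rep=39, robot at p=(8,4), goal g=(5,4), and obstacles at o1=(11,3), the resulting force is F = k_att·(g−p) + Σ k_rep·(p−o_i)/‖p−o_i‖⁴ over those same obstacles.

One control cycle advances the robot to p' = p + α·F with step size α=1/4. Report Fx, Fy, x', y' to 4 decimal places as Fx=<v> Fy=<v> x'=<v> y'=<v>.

Fx=-4.1700 Fy=0.3900 x'=6.9575 y'=4.0975

F_att = 1·(g−p) = 1·(-3,0) = (-3.0000,0.0000)
o1: d²=10 ≤ ρ²=51; F_rep = 39·(-3,1)/10² = (-1.1700,0.3900)
F = F_att + ΣF_rep = (-4.1700,0.3900)
p' = p + 1/4·F = (6.9575,4.0975)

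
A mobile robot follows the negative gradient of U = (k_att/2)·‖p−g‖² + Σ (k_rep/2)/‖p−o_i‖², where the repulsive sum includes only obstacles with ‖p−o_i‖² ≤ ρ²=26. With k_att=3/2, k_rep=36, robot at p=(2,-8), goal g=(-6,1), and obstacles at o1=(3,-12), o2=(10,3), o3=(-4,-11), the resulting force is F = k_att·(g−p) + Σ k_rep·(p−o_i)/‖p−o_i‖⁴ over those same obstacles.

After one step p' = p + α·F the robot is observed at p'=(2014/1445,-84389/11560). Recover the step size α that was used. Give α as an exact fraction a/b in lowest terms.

α = 1/20

F_att = 3/2·(g−p) = 3/2·(-8,9) = (-12.0000,13.5000)
o1: d²=17 ≤ ρ²=26; F_rep = 36·(-1,4)/17² = (-0.1246,0.4983)
o2: d²=185 > ρ²=26 → inactive
o3: d²=45 > ρ²=26 → inactive
F = F_att + ΣF_rep = (-12.1246,13.9983)
Δp = p'−p = (-0.6062,0.6999); α = Δx/Fx = (-876/1445) / (-3504/289) = 1/20
check: Δy/Fy = (8091/11560) / (8091/578) = 1/20 ✓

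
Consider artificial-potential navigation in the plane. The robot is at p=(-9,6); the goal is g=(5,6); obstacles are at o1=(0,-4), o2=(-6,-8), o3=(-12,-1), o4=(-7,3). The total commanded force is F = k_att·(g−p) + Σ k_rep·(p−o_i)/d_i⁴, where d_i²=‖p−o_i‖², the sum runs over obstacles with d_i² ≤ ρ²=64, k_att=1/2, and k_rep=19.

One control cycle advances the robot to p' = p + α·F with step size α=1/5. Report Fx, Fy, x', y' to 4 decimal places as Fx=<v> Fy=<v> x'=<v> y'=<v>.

Fx=6.7921 Fy=0.3768 x'=-7.6416 y'=6.0754

F_att = 1/2·(g−p) = 1/2·(14,0) = (7.0000,0.0000)
o1: d²=181 > ρ²=64 → inactive
o2: d²=205 > ρ²=64 → inactive
o3: d²=58 ≤ ρ²=64; F_rep = 19·(3,7)/58² = (0.0169,0.0395)
o4: d²=13 ≤ ρ²=64; F_rep = 19·(-2,3)/13² = (-0.2249,0.3373)
F = F_att + ΣF_rep = (6.7921,0.3768)
p' = p + 1/5·F = (-7.6416,6.0754)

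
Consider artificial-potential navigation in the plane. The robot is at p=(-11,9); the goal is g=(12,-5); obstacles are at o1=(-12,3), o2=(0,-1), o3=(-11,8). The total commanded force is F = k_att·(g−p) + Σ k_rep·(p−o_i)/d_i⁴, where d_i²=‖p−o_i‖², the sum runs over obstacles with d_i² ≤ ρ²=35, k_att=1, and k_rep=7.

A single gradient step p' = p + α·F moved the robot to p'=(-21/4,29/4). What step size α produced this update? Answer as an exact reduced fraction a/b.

F_att = 1·(g−p) = 1·(23,-14) = (23.0000,-14.0000)
o1: d²=37 > ρ²=35 → inactive
o2: d²=221 > ρ²=35 → inactive
o3: d²=1 ≤ ρ²=35; F_rep = 7·(0,1)/1² = (0.0000,7.0000)
F = F_att + ΣF_rep = (23.0000,-7.0000)
Δp = p'−p = (5.7500,-1.7500); α = Δx/Fx = (23/4) / (23) = 1/4
check: Δy/Fy = (-7/4) / (-7) = 1/4 ✓

α = 1/4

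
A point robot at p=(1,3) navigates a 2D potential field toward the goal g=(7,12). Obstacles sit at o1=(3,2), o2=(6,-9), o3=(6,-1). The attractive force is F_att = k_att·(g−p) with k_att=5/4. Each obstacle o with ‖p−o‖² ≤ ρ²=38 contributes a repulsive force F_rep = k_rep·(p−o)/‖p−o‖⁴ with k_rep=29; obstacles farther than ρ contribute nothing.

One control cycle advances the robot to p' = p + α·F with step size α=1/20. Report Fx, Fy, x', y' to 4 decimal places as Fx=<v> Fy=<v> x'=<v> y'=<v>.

F_att = 5/4·(g−p) = 5/4·(6,9) = (7.5000,11.2500)
o1: d²=5 ≤ ρ²=38; F_rep = 29·(-2,1)/5² = (-2.3200,1.1600)
o2: d²=169 > ρ²=38 → inactive
o3: d²=41 > ρ²=38 → inactive
F = F_att + ΣF_rep = (5.1800,12.4100)
p' = p + 1/20·F = (1.2590,3.6205)

Fx=5.1800 Fy=12.4100 x'=1.2590 y'=3.6205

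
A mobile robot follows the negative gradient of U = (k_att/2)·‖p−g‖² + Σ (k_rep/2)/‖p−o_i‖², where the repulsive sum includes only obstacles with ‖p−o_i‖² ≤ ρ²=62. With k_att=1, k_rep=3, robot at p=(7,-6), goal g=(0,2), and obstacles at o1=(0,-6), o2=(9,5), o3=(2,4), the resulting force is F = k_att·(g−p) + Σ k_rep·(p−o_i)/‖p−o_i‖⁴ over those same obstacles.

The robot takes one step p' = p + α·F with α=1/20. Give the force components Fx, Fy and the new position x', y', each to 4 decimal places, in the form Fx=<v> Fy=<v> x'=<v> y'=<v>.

Fx=-6.9913 Fy=8.0000 x'=6.6504 y'=-5.6000

F_att = 1·(g−p) = 1·(-7,8) = (-7.0000,8.0000)
o1: d²=49 ≤ ρ²=62; F_rep = 3·(7,0)/49² = (0.0087,0.0000)
o2: d²=125 > ρ²=62 → inactive
o3: d²=125 > ρ²=62 → inactive
F = F_att + ΣF_rep = (-6.9913,8.0000)
p' = p + 1/20·F = (6.6504,-5.6000)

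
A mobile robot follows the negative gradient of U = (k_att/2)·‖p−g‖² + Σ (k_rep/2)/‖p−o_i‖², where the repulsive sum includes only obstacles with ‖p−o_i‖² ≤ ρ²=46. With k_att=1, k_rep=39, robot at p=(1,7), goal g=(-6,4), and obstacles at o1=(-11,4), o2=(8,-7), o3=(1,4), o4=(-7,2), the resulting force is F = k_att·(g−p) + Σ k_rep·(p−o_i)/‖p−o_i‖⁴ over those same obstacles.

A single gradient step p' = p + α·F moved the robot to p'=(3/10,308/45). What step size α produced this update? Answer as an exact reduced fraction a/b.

F_att = 1·(g−p) = 1·(-7,-3) = (-7.0000,-3.0000)
o1: d²=153 > ρ²=46 → inactive
o2: d²=245 > ρ²=46 → inactive
o3: d²=9 ≤ ρ²=46; F_rep = 39·(0,3)/9² = (0.0000,1.4444)
o4: d²=89 > ρ²=46 → inactive
F = F_att + ΣF_rep = (-7.0000,-1.5556)
Δp = p'−p = (-0.7000,-0.1556); α = Δx/Fx = (-7/10) / (-7) = 1/10
check: Δy/Fy = (-7/45) / (-14/9) = 1/10 ✓

α = 1/10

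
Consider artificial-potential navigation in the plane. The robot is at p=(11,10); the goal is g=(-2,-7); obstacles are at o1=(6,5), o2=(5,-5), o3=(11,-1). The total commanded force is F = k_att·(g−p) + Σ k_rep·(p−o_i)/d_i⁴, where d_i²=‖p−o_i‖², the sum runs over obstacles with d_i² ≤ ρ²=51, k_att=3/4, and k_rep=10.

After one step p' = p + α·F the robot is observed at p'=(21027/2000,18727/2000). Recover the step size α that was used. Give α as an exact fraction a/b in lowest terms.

α = 1/20

F_att = 3/4·(g−p) = 3/4·(-13,-17) = (-9.7500,-12.7500)
o1: d²=50 ≤ ρ²=51; F_rep = 10·(5,5)/50² = (0.0200,0.0200)
o2: d²=261 > ρ²=51 → inactive
o3: d²=121 > ρ²=51 → inactive
F = F_att + ΣF_rep = (-9.7300,-12.7300)
Δp = p'−p = (-0.4865,-0.6365); α = Δx/Fx = (-973/2000) / (-973/100) = 1/20
check: Δy/Fy = (-1273/2000) / (-1273/100) = 1/20 ✓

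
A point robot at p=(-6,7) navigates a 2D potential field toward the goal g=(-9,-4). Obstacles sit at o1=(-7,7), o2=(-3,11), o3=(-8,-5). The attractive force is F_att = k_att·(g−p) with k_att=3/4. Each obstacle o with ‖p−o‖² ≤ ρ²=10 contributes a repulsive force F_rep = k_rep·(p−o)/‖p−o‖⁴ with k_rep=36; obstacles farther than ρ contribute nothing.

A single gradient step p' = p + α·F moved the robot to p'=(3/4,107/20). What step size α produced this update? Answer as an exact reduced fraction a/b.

F_att = 3/4·(g−p) = 3/4·(-3,-11) = (-2.2500,-8.2500)
o1: d²=1 ≤ ρ²=10; F_rep = 36·(1,0)/1² = (36.0000,0.0000)
o2: d²=25 > ρ²=10 → inactive
o3: d²=148 > ρ²=10 → inactive
F = F_att + ΣF_rep = (33.7500,-8.2500)
Δp = p'−p = (6.7500,-1.6500); α = Δx/Fx = (27/4) / (135/4) = 1/5
check: Δy/Fy = (-33/20) / (-33/4) = 1/5 ✓

α = 1/5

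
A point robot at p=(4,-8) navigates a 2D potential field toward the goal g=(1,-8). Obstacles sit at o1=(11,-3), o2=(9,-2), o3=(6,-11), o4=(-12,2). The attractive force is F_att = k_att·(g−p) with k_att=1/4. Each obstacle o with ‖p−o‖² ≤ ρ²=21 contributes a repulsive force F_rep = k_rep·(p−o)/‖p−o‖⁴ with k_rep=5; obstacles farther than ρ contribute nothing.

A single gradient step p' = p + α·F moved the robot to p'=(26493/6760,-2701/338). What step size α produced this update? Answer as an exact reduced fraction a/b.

F_att = 1/4·(g−p) = 1/4·(-3,0) = (-0.7500,0.0000)
o1: d²=74 > ρ²=21 → inactive
o2: d²=61 > ρ²=21 → inactive
o3: d²=13 ≤ ρ²=21; F_rep = 5·(-2,3)/13² = (-0.0592,0.0888)
o4: d²=356 > ρ²=21 → inactive
F = F_att + ΣF_rep = (-0.8092,0.0888)
Δp = p'−p = (-0.0809,0.0089); α = Δx/Fx = (-547/6760) / (-547/676) = 1/10
check: Δy/Fy = (3/338) / (15/169) = 1/10 ✓

α = 1/10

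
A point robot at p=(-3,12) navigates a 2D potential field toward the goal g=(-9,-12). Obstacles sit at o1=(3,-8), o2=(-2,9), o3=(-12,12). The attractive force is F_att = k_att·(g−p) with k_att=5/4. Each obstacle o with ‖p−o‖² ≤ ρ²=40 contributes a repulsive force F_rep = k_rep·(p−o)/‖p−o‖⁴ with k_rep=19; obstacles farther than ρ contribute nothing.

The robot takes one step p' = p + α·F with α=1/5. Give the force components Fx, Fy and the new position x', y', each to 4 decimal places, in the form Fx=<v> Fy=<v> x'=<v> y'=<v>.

F_att = 5/4·(g−p) = 5/4·(-6,-24) = (-7.5000,-30.0000)
o1: d²=436 > ρ²=40 → inactive
o2: d²=10 ≤ ρ²=40; F_rep = 19·(-1,3)/10² = (-0.1900,0.5700)
o3: d²=81 > ρ²=40 → inactive
F = F_att + ΣF_rep = (-7.6900,-29.4300)
p' = p + 1/5·F = (-4.5380,6.1140)

Fx=-7.6900 Fy=-29.4300 x'=-4.5380 y'=6.1140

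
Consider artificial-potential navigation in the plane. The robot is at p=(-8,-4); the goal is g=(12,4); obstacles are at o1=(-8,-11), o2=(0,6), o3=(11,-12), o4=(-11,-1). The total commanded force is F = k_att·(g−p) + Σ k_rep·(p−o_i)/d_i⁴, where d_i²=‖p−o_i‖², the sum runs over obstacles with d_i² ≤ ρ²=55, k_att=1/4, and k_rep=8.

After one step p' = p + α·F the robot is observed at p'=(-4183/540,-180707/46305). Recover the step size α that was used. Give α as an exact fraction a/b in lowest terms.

α = 1/20

F_att = 1/4·(g−p) = 1/4·(20,8) = (5.0000,2.0000)
o1: d²=49 ≤ ρ²=55; F_rep = 8·(0,7)/49² = (0.0000,0.0233)
o2: d²=164 > ρ²=55 → inactive
o3: d²=425 > ρ²=55 → inactive
o4: d²=18 ≤ ρ²=55; F_rep = 8·(3,-3)/18² = (0.0741,-0.0741)
F = F_att + ΣF_rep = (5.0741,1.9492)
Δp = p'−p = (0.2537,0.0975); α = Δx/Fx = (137/540) / (137/27) = 1/20
check: Δy/Fy = (4513/46305) / (18052/9261) = 1/20 ✓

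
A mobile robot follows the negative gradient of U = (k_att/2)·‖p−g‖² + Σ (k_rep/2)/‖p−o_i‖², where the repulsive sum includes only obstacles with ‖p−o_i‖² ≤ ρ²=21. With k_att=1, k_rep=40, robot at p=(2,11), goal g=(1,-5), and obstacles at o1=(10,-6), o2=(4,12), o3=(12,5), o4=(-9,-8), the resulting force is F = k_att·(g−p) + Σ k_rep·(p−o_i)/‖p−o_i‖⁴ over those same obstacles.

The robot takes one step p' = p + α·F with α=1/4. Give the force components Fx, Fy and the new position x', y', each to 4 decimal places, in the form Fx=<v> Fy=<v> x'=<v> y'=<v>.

F_att = 1·(g−p) = 1·(-1,-16) = (-1.0000,-16.0000)
o1: d²=353 > ρ²=21 → inactive
o2: d²=5 ≤ ρ²=21; F_rep = 40·(-2,-1)/5² = (-3.2000,-1.6000)
o3: d²=136 > ρ²=21 → inactive
o4: d²=482 > ρ²=21 → inactive
F = F_att + ΣF_rep = (-4.2000,-17.6000)
p' = p + 1/4·F = (0.9500,6.6000)

Fx=-4.2000 Fy=-17.6000 x'=0.9500 y'=6.6000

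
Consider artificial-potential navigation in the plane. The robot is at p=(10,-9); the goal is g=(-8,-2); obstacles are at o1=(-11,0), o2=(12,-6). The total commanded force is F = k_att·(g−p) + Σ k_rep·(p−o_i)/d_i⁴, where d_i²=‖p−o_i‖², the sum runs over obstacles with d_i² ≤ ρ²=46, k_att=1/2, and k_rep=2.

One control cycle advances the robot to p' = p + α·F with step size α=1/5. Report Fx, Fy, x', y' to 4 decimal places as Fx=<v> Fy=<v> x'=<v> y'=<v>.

F_att = 1/2·(g−p) = 1/2·(-18,7) = (-9.0000,3.5000)
o1: d²=522 > ρ²=46 → inactive
o2: d²=13 ≤ ρ²=46; F_rep = 2·(-2,-3)/13² = (-0.0237,-0.0355)
F = F_att + ΣF_rep = (-9.0237,3.4645)
p' = p + 1/5·F = (8.1953,-8.3071)

Fx=-9.0237 Fy=3.4645 x'=8.1953 y'=-8.3071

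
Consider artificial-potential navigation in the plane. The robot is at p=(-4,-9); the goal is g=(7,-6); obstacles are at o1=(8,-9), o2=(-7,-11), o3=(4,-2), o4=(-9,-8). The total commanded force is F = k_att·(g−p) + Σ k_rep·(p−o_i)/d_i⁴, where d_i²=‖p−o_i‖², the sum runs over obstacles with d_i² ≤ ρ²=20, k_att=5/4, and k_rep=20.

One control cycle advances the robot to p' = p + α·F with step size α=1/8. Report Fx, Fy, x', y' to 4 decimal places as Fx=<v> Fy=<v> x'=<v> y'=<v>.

Fx=14.1050 Fy=3.9867 x'=-2.2369 y'=-8.5017

F_att = 5/4·(g−p) = 5/4·(11,3) = (13.7500,3.7500)
o1: d²=144 > ρ²=20 → inactive
o2: d²=13 ≤ ρ²=20; F_rep = 20·(3,2)/13² = (0.3550,0.2367)
o3: d²=113 > ρ²=20 → inactive
o4: d²=26 > ρ²=20 → inactive
F = F_att + ΣF_rep = (14.1050,3.9867)
p' = p + 1/8·F = (-2.2369,-8.5017)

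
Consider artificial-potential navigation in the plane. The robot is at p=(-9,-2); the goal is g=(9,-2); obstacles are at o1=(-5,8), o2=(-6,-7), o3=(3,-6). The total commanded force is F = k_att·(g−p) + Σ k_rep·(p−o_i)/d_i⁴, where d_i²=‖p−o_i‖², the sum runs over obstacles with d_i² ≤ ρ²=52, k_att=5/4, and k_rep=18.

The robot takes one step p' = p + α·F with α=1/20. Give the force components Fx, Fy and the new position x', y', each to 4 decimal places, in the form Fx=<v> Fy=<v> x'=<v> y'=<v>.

F_att = 5/4·(g−p) = 5/4·(18,0) = (22.5000,0.0000)
o1: d²=116 > ρ²=52 → inactive
o2: d²=34 ≤ ρ²=52; F_rep = 18·(-3,5)/34² = (-0.0467,0.0779)
o3: d²=160 > ρ²=52 → inactive
F = F_att + ΣF_rep = (22.4533,0.0779)
p' = p + 1/20·F = (-7.8773,-1.9961)

Fx=22.4533 Fy=0.0779 x'=-7.8773 y'=-1.9961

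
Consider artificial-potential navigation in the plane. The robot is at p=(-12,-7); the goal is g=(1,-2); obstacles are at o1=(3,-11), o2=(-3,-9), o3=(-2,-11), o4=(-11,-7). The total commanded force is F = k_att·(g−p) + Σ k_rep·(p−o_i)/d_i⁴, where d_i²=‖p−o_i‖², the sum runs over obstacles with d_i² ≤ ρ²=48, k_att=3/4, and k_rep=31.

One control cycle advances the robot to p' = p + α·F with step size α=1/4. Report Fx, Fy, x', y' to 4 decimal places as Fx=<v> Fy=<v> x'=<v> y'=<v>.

F_att = 3/4·(g−p) = 3/4·(13,5) = (9.7500,3.7500)
o1: d²=241 > ρ²=48 → inactive
o2: d²=85 > ρ²=48 → inactive
o3: d²=116 > ρ²=48 → inactive
o4: d²=1 ≤ ρ²=48; F_rep = 31·(-1,0)/1² = (-31.0000,0.0000)
F = F_att + ΣF_rep = (-21.2500,3.7500)
p' = p + 1/4·F = (-17.3125,-6.0625)

Fx=-21.2500 Fy=3.7500 x'=-17.3125 y'=-6.0625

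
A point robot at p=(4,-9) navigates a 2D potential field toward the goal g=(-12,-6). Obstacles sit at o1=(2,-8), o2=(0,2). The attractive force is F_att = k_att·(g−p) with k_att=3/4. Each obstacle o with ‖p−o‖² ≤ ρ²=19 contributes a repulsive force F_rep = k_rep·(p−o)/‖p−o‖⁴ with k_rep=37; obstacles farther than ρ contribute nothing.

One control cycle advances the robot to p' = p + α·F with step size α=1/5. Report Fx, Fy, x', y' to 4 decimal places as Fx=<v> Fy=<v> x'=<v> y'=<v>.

F_att = 3/4·(g−p) = 3/4·(-16,3) = (-12.0000,2.2500)
o1: d²=5 ≤ ρ²=19; F_rep = 37·(2,-1)/5² = (2.9600,-1.4800)
o2: d²=137 > ρ²=19 → inactive
F = F_att + ΣF_rep = (-9.0400,0.7700)
p' = p + 1/5·F = (2.1920,-8.8460)

Fx=-9.0400 Fy=0.7700 x'=2.1920 y'=-8.8460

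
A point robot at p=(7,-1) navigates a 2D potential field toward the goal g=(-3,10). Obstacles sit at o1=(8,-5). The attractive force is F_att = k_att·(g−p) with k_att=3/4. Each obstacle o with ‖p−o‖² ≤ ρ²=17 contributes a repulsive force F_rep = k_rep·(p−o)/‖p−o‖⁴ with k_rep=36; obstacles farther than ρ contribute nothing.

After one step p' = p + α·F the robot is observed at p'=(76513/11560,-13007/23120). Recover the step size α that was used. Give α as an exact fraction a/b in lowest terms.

F_att = 3/4·(g−p) = 3/4·(-10,11) = (-7.5000,8.2500)
o1: d²=17 ≤ ρ²=17; F_rep = 36·(-1,4)/17² = (-0.1246,0.4983)
F = F_att + ΣF_rep = (-7.6246,8.7483)
Δp = p'−p = (-0.3812,0.4374); α = Δx/Fx = (-4407/11560) / (-4407/578) = 1/20
check: Δy/Fy = (10113/23120) / (10113/1156) = 1/20 ✓

α = 1/20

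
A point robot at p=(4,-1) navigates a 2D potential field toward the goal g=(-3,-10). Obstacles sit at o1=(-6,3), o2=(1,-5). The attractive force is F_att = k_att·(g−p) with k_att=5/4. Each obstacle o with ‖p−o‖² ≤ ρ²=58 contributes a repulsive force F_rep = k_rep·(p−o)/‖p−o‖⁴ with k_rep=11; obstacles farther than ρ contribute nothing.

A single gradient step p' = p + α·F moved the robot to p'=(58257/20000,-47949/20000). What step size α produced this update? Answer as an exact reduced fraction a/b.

F_att = 5/4·(g−p) = 5/4·(-7,-9) = (-8.7500,-11.2500)
o1: d²=116 > ρ²=58 → inactive
o2: d²=25 ≤ ρ²=58; F_rep = 11·(3,4)/25² = (0.0528,0.0704)
F = F_att + ΣF_rep = (-8.6972,-11.1796)
Δp = p'−p = (-1.0872,-1.3975); α = Δx/Fx = (-21743/20000) / (-21743/2500) = 1/8
check: Δy/Fy = (-27949/20000) / (-27949/2500) = 1/8 ✓

α = 1/8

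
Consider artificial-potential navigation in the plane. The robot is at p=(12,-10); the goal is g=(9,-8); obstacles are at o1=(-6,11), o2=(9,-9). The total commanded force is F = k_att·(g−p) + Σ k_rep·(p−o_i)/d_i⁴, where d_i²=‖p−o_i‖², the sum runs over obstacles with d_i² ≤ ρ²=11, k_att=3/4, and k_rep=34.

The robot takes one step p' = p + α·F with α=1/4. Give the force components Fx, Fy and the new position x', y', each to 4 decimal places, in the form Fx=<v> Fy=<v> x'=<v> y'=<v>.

Fx=-1.2300 Fy=1.1600 x'=11.6925 y'=-9.7100

F_att = 3/4·(g−p) = 3/4·(-3,2) = (-2.2500,1.5000)
o1: d²=765 > ρ²=11 → inactive
o2: d²=10 ≤ ρ²=11; F_rep = 34·(3,-1)/10² = (1.0200,-0.3400)
F = F_att + ΣF_rep = (-1.2300,1.1600)
p' = p + 1/4·F = (11.6925,-9.7100)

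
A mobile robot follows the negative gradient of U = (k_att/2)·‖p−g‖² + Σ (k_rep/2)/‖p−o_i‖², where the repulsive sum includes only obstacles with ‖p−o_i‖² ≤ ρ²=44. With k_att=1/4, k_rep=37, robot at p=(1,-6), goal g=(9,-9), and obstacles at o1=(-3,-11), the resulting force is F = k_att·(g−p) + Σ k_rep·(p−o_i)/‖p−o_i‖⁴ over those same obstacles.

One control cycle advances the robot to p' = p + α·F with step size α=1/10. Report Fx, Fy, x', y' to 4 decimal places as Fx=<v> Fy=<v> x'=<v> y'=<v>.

Fx=2.0880 Fy=-0.6399 x'=1.2088 y'=-6.0640

F_att = 1/4·(g−p) = 1/4·(8,-3) = (2.0000,-0.7500)
o1: d²=41 ≤ ρ²=44; F_rep = 37·(4,5)/41² = (0.0880,0.1101)
F = F_att + ΣF_rep = (2.0880,-0.6399)
p' = p + 1/10·F = (1.2088,-6.0640)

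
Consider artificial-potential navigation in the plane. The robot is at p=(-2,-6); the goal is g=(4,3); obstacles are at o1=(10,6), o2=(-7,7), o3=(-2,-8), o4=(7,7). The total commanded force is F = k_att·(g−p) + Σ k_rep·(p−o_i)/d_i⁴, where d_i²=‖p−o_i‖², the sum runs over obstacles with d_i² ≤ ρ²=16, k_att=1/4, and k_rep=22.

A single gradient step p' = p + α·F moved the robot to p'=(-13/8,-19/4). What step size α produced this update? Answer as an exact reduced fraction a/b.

F_att = 1/4·(g−p) = 1/4·(6,9) = (1.5000,2.2500)
o1: d²=288 > ρ²=16 → inactive
o2: d²=194 > ρ²=16 → inactive
o3: d²=4 ≤ ρ²=16; F_rep = 22·(0,2)/4² = (0.0000,2.7500)
o4: d²=250 > ρ²=16 → inactive
F = F_att + ΣF_rep = (1.5000,5.0000)
Δp = p'−p = (0.3750,1.2500); α = Δx/Fx = (3/8) / (3/2) = 1/4
check: Δy/Fy = (5/4) / (5) = 1/4 ✓

α = 1/4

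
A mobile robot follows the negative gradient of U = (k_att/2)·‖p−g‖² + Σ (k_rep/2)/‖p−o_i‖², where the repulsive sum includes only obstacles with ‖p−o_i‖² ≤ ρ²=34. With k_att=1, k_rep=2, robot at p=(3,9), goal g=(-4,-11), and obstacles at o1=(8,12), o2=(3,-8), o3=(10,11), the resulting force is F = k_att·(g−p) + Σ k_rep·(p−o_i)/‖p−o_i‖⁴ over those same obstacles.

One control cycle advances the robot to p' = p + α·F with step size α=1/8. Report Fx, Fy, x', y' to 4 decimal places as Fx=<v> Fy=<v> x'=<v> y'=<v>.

F_att = 1·(g−p) = 1·(-7,-20) = (-7.0000,-20.0000)
o1: d²=34 ≤ ρ²=34; F_rep = 2·(-5,-3)/34² = (-0.0087,-0.0052)
o2: d²=289 > ρ²=34 → inactive
o3: d²=53 > ρ²=34 → inactive
F = F_att + ΣF_rep = (-7.0087,-20.0052)
p' = p + 1/8·F = (2.1239,6.4994)

Fx=-7.0087 Fy=-20.0052 x'=2.1239 y'=6.4994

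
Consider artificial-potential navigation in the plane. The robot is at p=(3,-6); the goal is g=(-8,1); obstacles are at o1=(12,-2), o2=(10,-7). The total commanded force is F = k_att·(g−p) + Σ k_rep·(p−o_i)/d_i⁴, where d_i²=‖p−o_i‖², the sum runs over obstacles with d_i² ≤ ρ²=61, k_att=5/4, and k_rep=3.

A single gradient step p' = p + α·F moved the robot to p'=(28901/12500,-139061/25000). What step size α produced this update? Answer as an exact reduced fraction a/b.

α = 1/20

F_att = 5/4·(g−p) = 5/4·(-11,7) = (-13.7500,8.7500)
o1: d²=97 > ρ²=61 → inactive
o2: d²=50 ≤ ρ²=61; F_rep = 3·(-7,1)/50² = (-0.0084,0.0012)
F = F_att + ΣF_rep = (-13.7584,8.7512)
Δp = p'−p = (-0.6879,0.4376); α = Δx/Fx = (-8599/12500) / (-8599/625) = 1/20
check: Δy/Fy = (10939/25000) / (10939/1250) = 1/20 ✓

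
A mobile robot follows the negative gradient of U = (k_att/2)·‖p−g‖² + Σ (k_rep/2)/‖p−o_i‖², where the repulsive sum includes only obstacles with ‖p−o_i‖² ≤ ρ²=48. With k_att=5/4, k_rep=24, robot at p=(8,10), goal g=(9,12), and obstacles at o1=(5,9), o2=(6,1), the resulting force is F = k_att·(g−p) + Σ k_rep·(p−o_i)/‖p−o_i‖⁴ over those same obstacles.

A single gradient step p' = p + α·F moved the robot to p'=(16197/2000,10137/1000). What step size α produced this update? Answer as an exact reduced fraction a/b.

F_att = 5/4·(g−p) = 5/4·(1,2) = (1.2500,2.5000)
o1: d²=10 ≤ ρ²=48; F_rep = 24·(3,1)/10² = (0.7200,0.2400)
o2: d²=85 > ρ²=48 → inactive
F = F_att + ΣF_rep = (1.9700,2.7400)
Δp = p'−p = (0.0985,0.1370); α = Δx/Fx = (197/2000) / (197/100) = 1/20
check: Δy/Fy = (137/1000) / (137/50) = 1/20 ✓

α = 1/20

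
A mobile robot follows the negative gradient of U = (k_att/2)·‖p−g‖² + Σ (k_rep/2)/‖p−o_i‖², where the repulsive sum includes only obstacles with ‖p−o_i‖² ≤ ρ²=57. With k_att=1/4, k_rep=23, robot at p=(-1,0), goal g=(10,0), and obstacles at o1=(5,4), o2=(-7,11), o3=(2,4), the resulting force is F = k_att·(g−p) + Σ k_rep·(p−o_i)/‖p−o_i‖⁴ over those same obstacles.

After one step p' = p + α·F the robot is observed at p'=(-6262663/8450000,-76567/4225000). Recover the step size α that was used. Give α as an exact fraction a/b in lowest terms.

F_att = 1/4·(g−p) = 1/4·(11,0) = (2.7500,0.0000)
o1: d²=52 ≤ ρ²=57; F_rep = 23·(-6,-4)/52² = (-0.0510,-0.0340)
o2: d²=157 > ρ²=57 → inactive
o3: d²=25 ≤ ρ²=57; F_rep = 23·(-3,-4)/25² = (-0.1104,-0.1472)
F = F_att + ΣF_rep = (2.5886,-0.1812)
Δp = p'−p = (0.2589,-0.0181); α = Δx/Fx = (2187337/8450000) / (2187337/845000) = 1/10
check: Δy/Fy = (-76567/4225000) / (-76567/422500) = 1/10 ✓

α = 1/10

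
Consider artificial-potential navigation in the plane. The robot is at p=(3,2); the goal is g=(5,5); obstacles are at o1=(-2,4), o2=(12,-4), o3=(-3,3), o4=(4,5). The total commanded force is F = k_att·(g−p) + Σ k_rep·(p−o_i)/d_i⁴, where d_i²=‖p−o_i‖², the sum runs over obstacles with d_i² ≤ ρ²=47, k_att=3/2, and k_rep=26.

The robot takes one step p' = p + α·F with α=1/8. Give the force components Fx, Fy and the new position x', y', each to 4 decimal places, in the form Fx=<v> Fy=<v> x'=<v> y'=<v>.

F_att = 3/2·(g−p) = 3/2·(2,3) = (3.0000,4.5000)
o1: d²=29 ≤ ρ²=47; F_rep = 26·(5,-2)/29² = (0.1546,-0.0618)
o2: d²=117 > ρ²=47 → inactive
o3: d²=37 ≤ ρ²=47; F_rep = 26·(6,-1)/37² = (0.1140,-0.0190)
o4: d²=10 ≤ ρ²=47; F_rep = 26·(-1,-3)/10² = (-0.2600,-0.7800)
F = F_att + ΣF_rep = (3.0085,3.6392)
p' = p + 1/8·F = (3.3761,2.4549)

Fx=3.0085 Fy=3.6392 x'=3.3761 y'=2.4549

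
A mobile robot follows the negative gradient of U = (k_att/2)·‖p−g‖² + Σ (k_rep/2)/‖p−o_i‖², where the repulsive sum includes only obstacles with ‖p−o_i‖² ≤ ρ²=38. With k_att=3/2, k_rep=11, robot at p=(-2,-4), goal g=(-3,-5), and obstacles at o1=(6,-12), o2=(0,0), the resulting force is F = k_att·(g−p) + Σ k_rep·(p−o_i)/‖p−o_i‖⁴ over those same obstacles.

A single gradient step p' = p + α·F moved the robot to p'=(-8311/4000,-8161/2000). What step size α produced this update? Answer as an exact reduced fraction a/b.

F_att = 3/2·(g−p) = 3/2·(-1,-1) = (-1.5000,-1.5000)
o1: d²=128 > ρ²=38 → inactive
o2: d²=20 ≤ ρ²=38; F_rep = 11·(-2,-4)/20² = (-0.0550,-0.1100)
F = F_att + ΣF_rep = (-1.5550,-1.6100)
Δp = p'−p = (-0.0777,-0.0805); α = Δx/Fx = (-311/4000) / (-311/200) = 1/20
check: Δy/Fy = (-161/2000) / (-161/100) = 1/20 ✓

α = 1/20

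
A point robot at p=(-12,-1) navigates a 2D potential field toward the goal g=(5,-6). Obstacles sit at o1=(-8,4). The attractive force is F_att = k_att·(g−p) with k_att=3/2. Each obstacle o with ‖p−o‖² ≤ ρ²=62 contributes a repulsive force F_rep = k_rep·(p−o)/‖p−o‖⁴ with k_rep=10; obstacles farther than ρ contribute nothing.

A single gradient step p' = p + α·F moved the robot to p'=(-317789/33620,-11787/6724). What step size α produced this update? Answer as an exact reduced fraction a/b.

F_att = 3/2·(g−p) = 3/2·(17,-5) = (25.5000,-7.5000)
o1: d²=41 ≤ ρ²=62; F_rep = 10·(-4,-5)/41² = (-0.0238,-0.0297)
F = F_att + ΣF_rep = (25.4762,-7.5297)
Δp = p'−p = (2.5476,-0.7530); α = Δx/Fx = (85651/33620) / (85651/3362) = 1/10
check: Δy/Fy = (-5063/6724) / (-25315/3362) = 1/10 ✓

α = 1/10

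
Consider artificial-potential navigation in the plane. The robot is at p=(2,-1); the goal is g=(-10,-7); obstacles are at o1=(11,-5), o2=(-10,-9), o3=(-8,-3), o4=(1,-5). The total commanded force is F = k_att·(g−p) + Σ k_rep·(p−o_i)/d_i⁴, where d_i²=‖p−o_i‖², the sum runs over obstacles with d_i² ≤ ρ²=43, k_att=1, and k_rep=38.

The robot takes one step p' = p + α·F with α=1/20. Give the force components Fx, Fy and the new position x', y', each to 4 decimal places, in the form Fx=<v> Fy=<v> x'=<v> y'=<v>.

F_att = 1·(g−p) = 1·(-12,-6) = (-12.0000,-6.0000)
o1: d²=97 > ρ²=43 → inactive
o2: d²=208 > ρ²=43 → inactive
o3: d²=104 > ρ²=43 → inactive
o4: d²=17 ≤ ρ²=43; F_rep = 38·(1,4)/17² = (0.1315,0.5260)
F = F_att + ΣF_rep = (-11.8685,-5.4740)
p' = p + 1/20·F = (1.4066,-1.2737)

Fx=-11.8685 Fy=-5.4740 x'=1.4066 y'=-1.2737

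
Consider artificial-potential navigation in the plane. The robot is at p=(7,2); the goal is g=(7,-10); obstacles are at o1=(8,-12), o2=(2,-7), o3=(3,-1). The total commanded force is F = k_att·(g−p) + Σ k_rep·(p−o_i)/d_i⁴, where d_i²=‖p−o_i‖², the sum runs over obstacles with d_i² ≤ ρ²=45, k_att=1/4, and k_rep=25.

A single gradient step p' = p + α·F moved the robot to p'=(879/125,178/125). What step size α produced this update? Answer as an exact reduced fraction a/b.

α = 1/5

F_att = 1/4·(g−p) = 1/4·(0,-12) = (0.0000,-3.0000)
o1: d²=197 > ρ²=45 → inactive
o2: d²=106 > ρ²=45 → inactive
o3: d²=25 ≤ ρ²=45; F_rep = 25·(4,3)/25² = (0.1600,0.1200)
F = F_att + ΣF_rep = (0.1600,-2.8800)
Δp = p'−p = (0.0320,-0.5760); α = Δx/Fx = (4/125) / (4/25) = 1/5
check: Δy/Fy = (-72/125) / (-72/25) = 1/5 ✓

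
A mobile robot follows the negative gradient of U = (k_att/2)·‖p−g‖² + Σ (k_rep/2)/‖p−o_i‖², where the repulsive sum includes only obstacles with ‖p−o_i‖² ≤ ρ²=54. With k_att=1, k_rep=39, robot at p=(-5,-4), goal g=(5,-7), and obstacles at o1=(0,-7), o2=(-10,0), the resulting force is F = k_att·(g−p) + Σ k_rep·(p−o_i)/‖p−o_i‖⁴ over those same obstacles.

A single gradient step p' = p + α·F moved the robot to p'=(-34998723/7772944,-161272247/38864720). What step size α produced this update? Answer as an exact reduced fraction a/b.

F_att = 1·(g−p) = 1·(10,-3) = (10.0000,-3.0000)
o1: d²=34 ≤ ρ²=54; F_rep = 39·(-5,3)/34² = (-0.1687,0.1012)
o2: d²=41 ≤ ρ²=54; F_rep = 39·(5,-4)/41² = (0.1160,-0.0928)
F = F_att + ΣF_rep = (9.9473,-2.9916)
Δp = p'−p = (0.4974,-0.1496); α = Δx/Fx = (3865997/7772944) / (19329985/1943236) = 1/20
check: Δy/Fy = (-5813367/38864720) / (-5813367/1943236) = 1/20 ✓

α = 1/20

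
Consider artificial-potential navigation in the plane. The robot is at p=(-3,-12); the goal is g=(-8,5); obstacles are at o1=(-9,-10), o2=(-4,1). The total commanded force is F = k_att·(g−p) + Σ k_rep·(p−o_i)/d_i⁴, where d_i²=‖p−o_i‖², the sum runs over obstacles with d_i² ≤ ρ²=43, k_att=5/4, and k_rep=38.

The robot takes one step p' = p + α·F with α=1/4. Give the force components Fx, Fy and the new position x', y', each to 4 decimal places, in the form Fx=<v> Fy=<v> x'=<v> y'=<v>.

F_att = 5/4·(g−p) = 5/4·(-5,17) = (-6.2500,21.2500)
o1: d²=40 ≤ ρ²=43; F_rep = 38·(6,-2)/40² = (0.1425,-0.0475)
o2: d²=170 > ρ²=43 → inactive
F = F_att + ΣF_rep = (-6.1075,21.2025)
p' = p + 1/4·F = (-4.5269,-6.6994)

Fx=-6.1075 Fy=21.2025 x'=-4.5269 y'=-6.6994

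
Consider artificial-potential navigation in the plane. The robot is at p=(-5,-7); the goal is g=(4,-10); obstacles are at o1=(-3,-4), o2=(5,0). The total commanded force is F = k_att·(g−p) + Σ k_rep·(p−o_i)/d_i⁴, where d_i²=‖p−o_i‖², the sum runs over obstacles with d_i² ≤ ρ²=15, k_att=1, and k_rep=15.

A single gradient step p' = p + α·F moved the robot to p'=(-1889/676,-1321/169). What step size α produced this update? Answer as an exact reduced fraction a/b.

F_att = 1·(g−p) = 1·(9,-3) = (9.0000,-3.0000)
o1: d²=13 ≤ ρ²=15; F_rep = 15·(-2,-3)/13² = (-0.1775,-0.2663)
o2: d²=149 > ρ²=15 → inactive
F = F_att + ΣF_rep = (8.8225,-3.2663)
Δp = p'−p = (2.2056,-0.8166); α = Δx/Fx = (1491/676) / (1491/169) = 1/4
check: Δy/Fy = (-138/169) / (-552/169) = 1/4 ✓

α = 1/4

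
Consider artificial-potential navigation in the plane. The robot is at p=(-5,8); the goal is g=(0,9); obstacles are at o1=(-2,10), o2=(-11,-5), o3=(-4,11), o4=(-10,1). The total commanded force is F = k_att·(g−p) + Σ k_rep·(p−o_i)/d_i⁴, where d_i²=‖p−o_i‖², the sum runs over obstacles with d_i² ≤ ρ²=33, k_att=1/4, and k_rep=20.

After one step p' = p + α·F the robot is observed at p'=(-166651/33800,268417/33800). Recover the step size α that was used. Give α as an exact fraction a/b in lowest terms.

F_att = 1/4·(g−p) = 1/4·(5,1) = (1.2500,0.2500)
o1: d²=13 ≤ ρ²=33; F_rep = 20·(-3,-2)/13² = (-0.3550,-0.2367)
o2: d²=205 > ρ²=33 → inactive
o3: d²=10 ≤ ρ²=33; F_rep = 20·(-1,-3)/10² = (-0.2000,-0.6000)
o4: d²=74 > ρ²=33 → inactive
F = F_att + ΣF_rep = (0.6950,-0.5867)
Δp = p'−p = (0.0695,-0.0587); α = Δx/Fx = (2349/33800) / (2349/3380) = 1/10
check: Δy/Fy = (-1983/33800) / (-1983/3380) = 1/10 ✓

α = 1/10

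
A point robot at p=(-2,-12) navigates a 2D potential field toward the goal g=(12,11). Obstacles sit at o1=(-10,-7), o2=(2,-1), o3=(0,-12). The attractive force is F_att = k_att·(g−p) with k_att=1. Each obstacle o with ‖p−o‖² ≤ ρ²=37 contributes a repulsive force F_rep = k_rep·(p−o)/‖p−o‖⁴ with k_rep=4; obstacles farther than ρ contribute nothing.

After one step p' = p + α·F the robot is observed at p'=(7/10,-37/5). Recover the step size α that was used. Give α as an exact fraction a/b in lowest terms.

F_att = 1·(g−p) = 1·(14,23) = (14.0000,23.0000)
o1: d²=89 > ρ²=37 → inactive
o2: d²=137 > ρ²=37 → inactive
o3: d²=4 ≤ ρ²=37; F_rep = 4·(-2,0)/4² = (-0.5000,0.0000)
F = F_att + ΣF_rep = (13.5000,23.0000)
Δp = p'−p = (2.7000,4.6000); α = Δx/Fx = (27/10) / (27/2) = 1/5
check: Δy/Fy = (23/5) / (23) = 1/5 ✓

α = 1/5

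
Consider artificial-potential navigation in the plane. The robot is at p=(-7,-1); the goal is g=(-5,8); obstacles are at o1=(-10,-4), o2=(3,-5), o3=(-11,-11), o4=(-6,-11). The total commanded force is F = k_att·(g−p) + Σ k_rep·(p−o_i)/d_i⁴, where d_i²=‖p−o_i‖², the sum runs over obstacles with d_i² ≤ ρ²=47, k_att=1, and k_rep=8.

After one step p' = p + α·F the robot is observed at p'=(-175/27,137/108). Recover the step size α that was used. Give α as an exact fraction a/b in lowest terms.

α = 1/4

F_att = 1·(g−p) = 1·(2,9) = (2.0000,9.0000)
o1: d²=18 ≤ ρ²=47; F_rep = 8·(3,3)/18² = (0.0741,0.0741)
o2: d²=116 > ρ²=47 → inactive
o3: d²=116 > ρ²=47 → inactive
o4: d²=101 > ρ²=47 → inactive
F = F_att + ΣF_rep = (2.0741,9.0741)
Δp = p'−p = (0.5185,2.2685); α = Δx/Fx = (14/27) / (56/27) = 1/4
check: Δy/Fy = (245/108) / (245/27) = 1/4 ✓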